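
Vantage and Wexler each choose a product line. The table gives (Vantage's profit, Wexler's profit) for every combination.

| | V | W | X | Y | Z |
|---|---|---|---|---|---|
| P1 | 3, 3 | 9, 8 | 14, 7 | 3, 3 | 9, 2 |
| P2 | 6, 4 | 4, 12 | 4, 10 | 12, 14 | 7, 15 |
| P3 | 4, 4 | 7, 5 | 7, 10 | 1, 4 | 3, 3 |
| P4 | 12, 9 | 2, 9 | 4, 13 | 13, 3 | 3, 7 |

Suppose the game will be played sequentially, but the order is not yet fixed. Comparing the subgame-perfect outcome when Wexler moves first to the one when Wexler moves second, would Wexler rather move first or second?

If Vantage leads: Wexler's best replies are P1→W, P2→Z, P3→X, P4→X; Vantage's induced payoffs 9, 7, 7, 4; outcome (P1, W), payoffs (9, 8).
If Wexler leads: Vantage's best replies are V→P4, W→P1, X→P1, Y→P4, Z→P1; Wexler's induced payoffs 9, 8, 7, 3, 2; outcome (P4, V), payoffs (12, 9).
Wexler gets 9 moving first and 8 moving second, so Wexler prefers to move first.

first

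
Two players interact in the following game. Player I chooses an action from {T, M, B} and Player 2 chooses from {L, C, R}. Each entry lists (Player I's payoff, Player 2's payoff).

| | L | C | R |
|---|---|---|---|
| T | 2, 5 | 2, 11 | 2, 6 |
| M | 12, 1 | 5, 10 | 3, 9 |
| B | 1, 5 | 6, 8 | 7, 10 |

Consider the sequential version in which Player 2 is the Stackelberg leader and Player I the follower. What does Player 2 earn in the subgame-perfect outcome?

Backward induction with Player 2 moving first.
- L: BR = M, leader payoff 1.
- C: BR = B, leader payoff 8.
- R: BR = B, leader payoff 10.
Player 2's induced payoffs are 1, 8, 10, so Player 2 commits to R. Subgame-perfect outcome: (B, R) with payoffs (7, 10).

10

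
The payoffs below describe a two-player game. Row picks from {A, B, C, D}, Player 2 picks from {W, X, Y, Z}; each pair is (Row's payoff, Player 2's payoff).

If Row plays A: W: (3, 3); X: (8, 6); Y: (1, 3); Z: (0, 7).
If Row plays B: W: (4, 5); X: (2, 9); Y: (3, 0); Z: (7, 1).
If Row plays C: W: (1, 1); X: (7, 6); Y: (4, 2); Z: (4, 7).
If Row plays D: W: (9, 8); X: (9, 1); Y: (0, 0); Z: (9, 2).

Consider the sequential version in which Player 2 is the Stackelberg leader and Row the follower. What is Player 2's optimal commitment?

W

Backward induction with Player 2 moving first.
- W → Row plays D (best of 3, 4, 1, 9); Player 2 gets 8.
- X → Row plays D (best of 8, 2, 7, 9); Player 2 gets 1.
- Y → Row plays C (best of 1, 3, 4, 0); Player 2 gets 2.
- Z → Row plays D (best of 0, 7, 4, 9); Player 2 gets 2.
Player 2's induced payoffs are 8, 1, 2, 2, so Player 2 commits to W. Subgame-perfect outcome: (D, W) with payoffs (9, 8).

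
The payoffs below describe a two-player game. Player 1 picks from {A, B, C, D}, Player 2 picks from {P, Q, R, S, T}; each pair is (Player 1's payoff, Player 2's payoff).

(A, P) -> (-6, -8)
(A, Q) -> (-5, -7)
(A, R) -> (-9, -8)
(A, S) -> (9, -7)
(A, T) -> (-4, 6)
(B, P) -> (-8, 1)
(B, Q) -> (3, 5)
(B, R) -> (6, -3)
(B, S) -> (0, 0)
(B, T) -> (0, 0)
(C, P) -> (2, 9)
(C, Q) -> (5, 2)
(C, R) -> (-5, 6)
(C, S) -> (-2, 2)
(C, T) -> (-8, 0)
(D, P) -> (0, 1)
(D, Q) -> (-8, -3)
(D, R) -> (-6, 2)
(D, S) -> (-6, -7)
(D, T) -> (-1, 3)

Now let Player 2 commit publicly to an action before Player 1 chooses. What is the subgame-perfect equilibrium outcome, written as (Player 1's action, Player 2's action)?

(C, P)

Work backward from Player 1's decision.
- P: Player 1 compares -6, -8, 2, 0 and picks C; Player 2 would get 9.
- Q: Player 1 compares -5, 3, 5, -8 and picks C; Player 2 would get 2.
- R: Player 1 compares -9, 6, -5, -6 and picks B; Player 2 would get -3.
- S: Player 1 compares 9, 0, -2, -6 and picks A; Player 2 would get -7.
- T: Player 1 compares -4, 0, -8, -1 and picks B; Player 2 would get 0.
Maximizing over 9, 2, -3, -7, 0, Player 2 chooses P. Subgame-perfect outcome: (C, P) with payoffs (2, 9).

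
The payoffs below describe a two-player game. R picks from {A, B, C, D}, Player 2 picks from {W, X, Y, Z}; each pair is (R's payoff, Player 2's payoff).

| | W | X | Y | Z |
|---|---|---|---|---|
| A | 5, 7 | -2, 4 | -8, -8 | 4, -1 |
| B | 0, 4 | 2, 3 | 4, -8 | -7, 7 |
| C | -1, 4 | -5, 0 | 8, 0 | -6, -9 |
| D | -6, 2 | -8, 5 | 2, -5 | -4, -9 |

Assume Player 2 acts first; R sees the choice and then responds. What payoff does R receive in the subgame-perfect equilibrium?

5

R best-responds to each possible Player 2 move:
- W → R plays A (best of 5, 0, -1, -6); Player 2 gets 7.
- X → R plays B (best of -2, 2, -5, -8); Player 2 gets 3.
- Y → R plays C (best of -8, 4, 8, 2); Player 2 gets 0.
- Z → R plays A (best of 4, -7, -6, -4); Player 2 gets -1.
Maximizing over 7, 3, 0, -1, Player 2 chooses W. Subgame-perfect outcome: (A, W) with payoffs (5, 7).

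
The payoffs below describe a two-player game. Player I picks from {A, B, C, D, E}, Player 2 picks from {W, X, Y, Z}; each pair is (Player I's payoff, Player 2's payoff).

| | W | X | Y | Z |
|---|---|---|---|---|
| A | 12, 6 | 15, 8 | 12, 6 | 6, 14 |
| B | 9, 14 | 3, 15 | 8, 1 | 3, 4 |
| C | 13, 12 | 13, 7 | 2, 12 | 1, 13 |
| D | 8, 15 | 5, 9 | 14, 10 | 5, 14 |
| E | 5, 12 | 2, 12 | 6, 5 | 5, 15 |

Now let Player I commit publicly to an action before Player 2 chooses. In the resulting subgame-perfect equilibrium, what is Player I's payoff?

Player 2 best-responds to each possible Player I move:
- A: BR = Z, leader payoff 6.
- B: BR = X, leader payoff 3.
- C: BR = Z, leader payoff 1.
- D: BR = W, leader payoff 8.
- E: BR = Z, leader payoff 5.
Among 6, 3, 1, 8, 5, the best is 8 at D. Subgame-perfect outcome: (D, W) with payoffs (8, 15).

8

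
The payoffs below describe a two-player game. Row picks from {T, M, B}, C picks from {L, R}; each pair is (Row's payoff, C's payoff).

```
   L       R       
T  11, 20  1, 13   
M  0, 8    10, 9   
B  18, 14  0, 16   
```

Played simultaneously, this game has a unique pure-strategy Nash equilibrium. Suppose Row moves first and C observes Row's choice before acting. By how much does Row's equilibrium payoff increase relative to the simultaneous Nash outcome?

Backward induction with Row moving first.
- T → C plays L (best of 20, 13); Row gets 11.
- M → C plays R (best of 8, 9); Row gets 10.
- B → C plays R (best of 14, 16); Row gets 0.
Row's induced payoffs are 11, 10, 0, so Row commits to T. Subgame-perfect outcome: (T, L) with payoffs (11, 20).
Now find the simultaneous Nash equilibrium.
Row's best replies: L→B; R→M.
C's best replies: T→L; M→R; B→R.
The unique mutual best reply is (M, R), giving (10, 9).
Row's commitment gain: 11 − 10 = 1.

1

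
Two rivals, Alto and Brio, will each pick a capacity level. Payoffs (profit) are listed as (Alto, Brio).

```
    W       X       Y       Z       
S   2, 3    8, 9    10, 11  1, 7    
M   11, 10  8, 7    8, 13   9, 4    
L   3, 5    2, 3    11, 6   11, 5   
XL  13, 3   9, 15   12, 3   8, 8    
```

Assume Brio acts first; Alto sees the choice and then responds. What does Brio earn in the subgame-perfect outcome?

15

Solve by backward induction (Brio leads).
- W → Alto plays XL (best of 2, 11, 3, 13); Brio gets 3.
- X → Alto plays XL (best of 8, 8, 2, 9); Brio gets 15.
- Y → Alto plays XL (best of 10, 8, 11, 12); Brio gets 3.
- Z → Alto plays L (best of 1, 9, 11, 8); Brio gets 5.
Maximizing over 3, 15, 3, 5, Brio chooses X. Subgame-perfect outcome: (XL, X) with payoffs (9, 15).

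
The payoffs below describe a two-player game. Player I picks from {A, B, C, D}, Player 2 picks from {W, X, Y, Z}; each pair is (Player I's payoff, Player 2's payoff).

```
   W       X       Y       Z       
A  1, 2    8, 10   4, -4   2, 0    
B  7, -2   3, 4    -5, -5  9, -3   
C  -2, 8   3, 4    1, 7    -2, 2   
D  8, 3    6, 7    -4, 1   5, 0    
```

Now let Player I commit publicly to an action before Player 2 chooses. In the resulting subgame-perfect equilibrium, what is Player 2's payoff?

Work backward from Player 2's decision.
- A: BR = X, leader payoff 8.
- B: BR = X, leader payoff 3.
- C: BR = W, leader payoff -2.
- D: BR = X, leader payoff 6.
Player I's induced payoffs are 8, 3, -2, 6, so Player I commits to A. Subgame-perfect outcome: (A, X) with payoffs (8, 10).

10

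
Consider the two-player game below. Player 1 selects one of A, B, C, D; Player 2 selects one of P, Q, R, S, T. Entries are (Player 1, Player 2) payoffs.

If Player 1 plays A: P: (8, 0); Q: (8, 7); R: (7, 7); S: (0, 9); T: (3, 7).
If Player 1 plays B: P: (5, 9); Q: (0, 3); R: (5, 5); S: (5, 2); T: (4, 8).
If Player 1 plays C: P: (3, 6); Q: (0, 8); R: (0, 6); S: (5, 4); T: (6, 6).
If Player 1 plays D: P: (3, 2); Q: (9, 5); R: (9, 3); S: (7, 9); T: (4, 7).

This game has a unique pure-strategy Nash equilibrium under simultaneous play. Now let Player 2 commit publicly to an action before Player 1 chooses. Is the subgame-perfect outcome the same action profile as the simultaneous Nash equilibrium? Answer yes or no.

Solve by backward induction (Player 2 leads).
- P: Player 1 compares 8, 5, 3, 3 and picks A; Player 2 would get 0.
- Q: Player 1 compares 8, 0, 0, 9 and picks D; Player 2 would get 5.
- R: Player 1 compares 7, 5, 0, 9 and picks D; Player 2 would get 3.
- S: Player 1 compares 0, 5, 5, 7 and picks D; Player 2 would get 9.
- T: Player 1 compares 3, 4, 6, 4 and picks C; Player 2 would get 6.
Maximizing over 0, 5, 3, 9, 6, Player 2 chooses S. Subgame-perfect outcome: (D, S) with payoffs (7, 9).
Under simultaneous play:
Player 1's best replies: P→A; Q→D; R→D; S→D; T→C.
Player 2's best replies: A→S; B→P; C→Q; D→S.
Only (D, S) has each player best-responding; Nash payoffs (7, 9).
Sequential outcome (D, S) coincides with the Nash profile (D, S).

yes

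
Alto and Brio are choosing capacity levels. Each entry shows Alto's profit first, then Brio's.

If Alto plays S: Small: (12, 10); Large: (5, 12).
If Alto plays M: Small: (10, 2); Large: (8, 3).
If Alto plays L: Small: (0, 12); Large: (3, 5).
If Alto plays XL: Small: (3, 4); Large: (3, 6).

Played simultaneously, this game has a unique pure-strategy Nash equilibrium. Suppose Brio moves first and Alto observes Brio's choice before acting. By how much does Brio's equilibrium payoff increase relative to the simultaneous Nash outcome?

Work backward from Alto's decision.
- Small → Alto plays S (best of 12, 10, 0, 3); Brio gets 10.
- Large → Alto plays M (best of 5, 8, 3, 3); Brio gets 3.
Maximizing over 10, 3, Brio chooses Small. Subgame-perfect outcome: (S, Small) with payoffs (12, 10).
For the simultaneous game, intersect best replies.
Alto's best replies: Small→S; Large→M.
Brio's best replies: S→Large; M→Large; L→Small; XL→Large.
The unique mutual best reply is (M, Large), giving (8, 3).
Brio's commitment gain: 10 − 3 = 7.

7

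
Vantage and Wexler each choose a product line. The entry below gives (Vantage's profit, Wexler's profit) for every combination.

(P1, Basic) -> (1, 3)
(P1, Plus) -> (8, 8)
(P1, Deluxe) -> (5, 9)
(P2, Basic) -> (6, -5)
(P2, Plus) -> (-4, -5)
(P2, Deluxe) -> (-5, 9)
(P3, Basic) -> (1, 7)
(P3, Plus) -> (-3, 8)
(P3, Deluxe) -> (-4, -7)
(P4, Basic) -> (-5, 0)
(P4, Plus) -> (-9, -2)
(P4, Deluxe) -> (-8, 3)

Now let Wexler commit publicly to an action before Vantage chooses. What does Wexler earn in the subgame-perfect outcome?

Vantage best-responds to each possible Wexler move:
- Basic: BR = P2, leader payoff -5.
- Plus: BR = P1, leader payoff 8.
- Deluxe: BR = P1, leader payoff 9.
Maximizing over -5, 8, 9, Wexler chooses Deluxe. Subgame-perfect outcome: (P1, Deluxe) with payoffs (5, 9).

9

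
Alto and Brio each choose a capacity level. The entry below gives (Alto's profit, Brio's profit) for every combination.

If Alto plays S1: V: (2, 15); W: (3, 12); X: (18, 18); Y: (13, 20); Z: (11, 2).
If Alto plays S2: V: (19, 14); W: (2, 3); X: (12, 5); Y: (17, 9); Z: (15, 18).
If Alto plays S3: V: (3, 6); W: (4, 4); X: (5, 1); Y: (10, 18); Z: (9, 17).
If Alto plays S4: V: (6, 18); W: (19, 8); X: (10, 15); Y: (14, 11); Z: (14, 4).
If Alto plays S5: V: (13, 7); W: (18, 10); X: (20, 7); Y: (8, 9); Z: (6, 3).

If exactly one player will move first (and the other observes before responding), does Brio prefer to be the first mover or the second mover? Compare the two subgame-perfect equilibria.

first

If Alto leads: Brio's best replies are S1→Y, S2→Z, S3→Y, S4→V, S5→W; Alto's induced payoffs 13, 15, 10, 6, 18; outcome (S5, W), payoffs (18, 10).
If Brio leads: Alto's best replies are V→S2, W→S4, X→S5, Y→S2, Z→S2; Brio's induced payoffs 14, 8, 7, 9, 18; outcome (S2, Z), payoffs (15, 18).
Brio gets 18 moving first and 10 moving second, so Brio prefers to move first.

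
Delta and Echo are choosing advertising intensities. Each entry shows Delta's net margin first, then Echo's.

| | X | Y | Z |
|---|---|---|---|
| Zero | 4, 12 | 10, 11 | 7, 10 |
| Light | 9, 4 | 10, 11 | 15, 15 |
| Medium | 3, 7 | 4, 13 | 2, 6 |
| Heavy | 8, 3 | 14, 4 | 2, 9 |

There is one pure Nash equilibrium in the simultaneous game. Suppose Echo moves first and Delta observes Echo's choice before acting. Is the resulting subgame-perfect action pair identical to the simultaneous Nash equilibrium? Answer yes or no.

yes

Backward induction with Echo moving first.
- X: Delta compares 4, 9, 3, 8 and picks Light; Echo would get 4.
- Y: Delta compares 10, 10, 4, 14 and picks Heavy; Echo would get 4.
- Z: Delta compares 7, 15, 2, 2 and picks Light; Echo would get 15.
Maximizing over 4, 4, 15, Echo chooses Z. Subgame-perfect outcome: (Light, Z) with payoffs (15, 15).
For the simultaneous game, intersect best replies.
Delta's best replies: X→Light; Y→Heavy; Z→Light.
Echo's best replies: Zero→X; Light→Z; Medium→Y; Heavy→Z.
Only (Light, Z) has each player best-responding; Nash payoffs (15, 15).
Sequential outcome (Light, Z) coincides with the Nash profile (Light, Z).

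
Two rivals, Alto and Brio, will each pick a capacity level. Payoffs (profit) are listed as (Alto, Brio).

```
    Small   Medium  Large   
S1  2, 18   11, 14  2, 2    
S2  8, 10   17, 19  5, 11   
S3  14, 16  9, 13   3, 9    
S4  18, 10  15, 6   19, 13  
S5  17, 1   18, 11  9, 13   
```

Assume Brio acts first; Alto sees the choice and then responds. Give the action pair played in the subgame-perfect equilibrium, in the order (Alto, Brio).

(S4, Large)

Solve by backward induction (Brio leads).
- Small: Alto compares 2, 8, 14, 18, 17 and picks S4; Brio would get 10.
- Medium: Alto compares 11, 17, 9, 15, 18 and picks S5; Brio would get 11.
- Large: Alto compares 2, 5, 3, 19, 9 and picks S4; Brio would get 13.
Brio's induced payoffs are 10, 11, 13, so Brio commits to Large. Subgame-perfect outcome: (S4, Large) with payoffs (19, 13).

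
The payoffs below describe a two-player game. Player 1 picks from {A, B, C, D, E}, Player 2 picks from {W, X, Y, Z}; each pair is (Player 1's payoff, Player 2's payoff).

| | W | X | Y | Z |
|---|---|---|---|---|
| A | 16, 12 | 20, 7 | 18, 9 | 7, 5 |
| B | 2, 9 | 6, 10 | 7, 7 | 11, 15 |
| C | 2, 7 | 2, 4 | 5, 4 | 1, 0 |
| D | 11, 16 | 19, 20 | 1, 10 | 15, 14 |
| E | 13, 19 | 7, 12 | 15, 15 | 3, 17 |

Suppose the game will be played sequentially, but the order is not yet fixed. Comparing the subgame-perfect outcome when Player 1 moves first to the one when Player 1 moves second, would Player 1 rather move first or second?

If Player 1 leads: Player 2's best replies are A→W, B→Z, C→W, D→X, E→W; Player 1's induced payoffs 16, 11, 2, 19, 13; outcome (D, X), payoffs (19, 20).
If Player 2 leads: Player 1's best replies are W→A, X→A, Y→A, Z→D; Player 2's induced payoffs 12, 7, 9, 14; outcome (D, Z), payoffs (15, 14).
Player 1 gets 19 moving first and 15 moving second, so Player 1 prefers to move first.

first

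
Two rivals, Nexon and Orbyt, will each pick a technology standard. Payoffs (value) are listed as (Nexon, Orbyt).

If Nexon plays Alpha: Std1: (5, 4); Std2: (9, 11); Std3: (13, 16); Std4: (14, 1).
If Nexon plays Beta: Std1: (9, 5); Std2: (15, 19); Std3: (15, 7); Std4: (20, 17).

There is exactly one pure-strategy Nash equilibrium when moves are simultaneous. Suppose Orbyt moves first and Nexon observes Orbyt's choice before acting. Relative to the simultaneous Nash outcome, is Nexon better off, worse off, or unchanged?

unchanged

Backward induction with Orbyt moving first.
- Std1 → Nexon plays Beta (best of 5, 9); Orbyt gets 5.
- Std2 → Nexon plays Beta (best of 9, 15); Orbyt gets 19.
- Std3 → Nexon plays Beta (best of 13, 15); Orbyt gets 7.
- Std4 → Nexon plays Beta (best of 14, 20); Orbyt gets 17.
Orbyt's induced payoffs are 5, 19, 7, 17, so Orbyt commits to Std2. Subgame-perfect outcome: (Beta, Std2) with payoffs (15, 19).
Now find the simultaneous Nash equilibrium.
Nexon's best replies: Std1→Beta; Std2→Beta; Std3→Beta; Std4→Beta.
Orbyt's best replies: Alpha→Std3; Beta→Std2.
The unique mutual best reply is (Beta, Std2), giving (15, 19).
Nexon earns 15 sequentially versus 15 at the Nash outcome: unchanged.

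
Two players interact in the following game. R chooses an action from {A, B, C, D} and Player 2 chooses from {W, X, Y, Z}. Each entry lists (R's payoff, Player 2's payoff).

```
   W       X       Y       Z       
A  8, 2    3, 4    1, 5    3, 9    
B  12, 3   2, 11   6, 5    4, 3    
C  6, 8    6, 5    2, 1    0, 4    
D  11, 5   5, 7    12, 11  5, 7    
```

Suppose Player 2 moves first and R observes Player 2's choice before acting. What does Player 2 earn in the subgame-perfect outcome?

Solve by backward induction (Player 2 leads).
- W: R compares 8, 12, 6, 11 and picks B; Player 2 would get 3.
- X: R compares 3, 2, 6, 5 and picks C; Player 2 would get 5.
- Y: R compares 1, 6, 2, 12 and picks D; Player 2 would get 11.
- Z: R compares 3, 4, 0, 5 and picks D; Player 2 would get 7.
Player 2's induced payoffs are 3, 5, 11, 7, so Player 2 commits to Y. Subgame-perfect outcome: (D, Y) with payoffs (12, 11).

11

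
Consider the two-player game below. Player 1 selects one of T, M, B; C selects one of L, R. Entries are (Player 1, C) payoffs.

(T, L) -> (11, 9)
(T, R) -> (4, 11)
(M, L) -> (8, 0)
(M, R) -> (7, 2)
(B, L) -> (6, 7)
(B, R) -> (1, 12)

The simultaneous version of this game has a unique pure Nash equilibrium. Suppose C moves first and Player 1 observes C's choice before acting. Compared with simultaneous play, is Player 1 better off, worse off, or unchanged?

better off

Work backward from Player 1's decision.
- L: BR = T, leader payoff 9.
- R: BR = M, leader payoff 2.
Among 9, 2, the best is 9 at L. Subgame-perfect outcome: (T, L) with payoffs (11, 9).
Now find the simultaneous Nash equilibrium.
Player 1's best replies: L→T; R→M.
C's best replies: T→R; M→R; B→R.
Only (M, R) has each player best-responding; Nash payoffs (7, 2).
Player 1 earns 11 sequentially versus 7 at the Nash outcome: better off.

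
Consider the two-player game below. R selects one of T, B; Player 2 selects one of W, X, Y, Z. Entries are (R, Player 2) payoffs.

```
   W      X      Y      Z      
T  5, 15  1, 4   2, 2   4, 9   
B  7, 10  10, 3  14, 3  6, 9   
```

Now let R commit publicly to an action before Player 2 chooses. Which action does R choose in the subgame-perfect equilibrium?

B

Work backward from Player 2's decision.
- T → Player 2 plays W (best of 15, 4, 2, 9); R gets 5.
- B → Player 2 plays W (best of 10, 3, 3, 9); R gets 7.
Maximizing over 5, 7, R chooses B. Subgame-perfect outcome: (B, W) with payoffs (7, 10).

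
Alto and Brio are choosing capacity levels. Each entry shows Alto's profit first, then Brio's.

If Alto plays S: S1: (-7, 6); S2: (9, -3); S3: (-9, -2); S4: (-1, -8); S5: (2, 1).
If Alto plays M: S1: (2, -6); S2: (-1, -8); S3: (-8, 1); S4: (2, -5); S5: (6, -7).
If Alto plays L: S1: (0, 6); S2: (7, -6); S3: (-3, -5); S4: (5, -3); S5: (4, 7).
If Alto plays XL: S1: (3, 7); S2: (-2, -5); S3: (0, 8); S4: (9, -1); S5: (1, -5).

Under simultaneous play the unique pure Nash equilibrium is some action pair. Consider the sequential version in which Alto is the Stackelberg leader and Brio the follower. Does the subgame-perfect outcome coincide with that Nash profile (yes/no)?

no

Brio best-responds to each possible Alto move:
- S: Brio compares 6, -3, -2, -8, 1 and picks S1; Alto would get -7.
- M: Brio compares -6, -8, 1, -5, -7 and picks S3; Alto would get -8.
- L: Brio compares 6, -6, -5, -3, 7 and picks S5; Alto would get 4.
- XL: Brio compares 7, -5, 8, -1, -5 and picks S3; Alto would get 0.
Alto's induced payoffs are -7, -8, 4, 0, so Alto commits to L. Subgame-perfect outcome: (L, S5) with payoffs (4, 7).
Now find the simultaneous Nash equilibrium.
Alto's best replies: S1→XL; S2→S; S3→XL; S4→XL; S5→M.
Brio's best replies: S→S1; M→S3; L→S5; XL→S3.
Only (XL, S3) has each player best-responding; Nash payoffs (0, 8).
Sequential outcome (L, S5) differs from the Nash profile (XL, S3).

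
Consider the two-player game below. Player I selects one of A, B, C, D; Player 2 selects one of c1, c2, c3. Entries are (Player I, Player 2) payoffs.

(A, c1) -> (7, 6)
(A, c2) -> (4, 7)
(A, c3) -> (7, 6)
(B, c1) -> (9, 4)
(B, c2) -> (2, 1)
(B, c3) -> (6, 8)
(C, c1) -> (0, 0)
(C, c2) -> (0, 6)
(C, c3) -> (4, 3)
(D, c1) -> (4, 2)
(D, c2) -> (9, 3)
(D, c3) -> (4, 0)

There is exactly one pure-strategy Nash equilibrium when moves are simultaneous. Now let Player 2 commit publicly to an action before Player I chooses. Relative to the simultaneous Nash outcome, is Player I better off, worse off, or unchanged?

worse off

Work backward from Player I's decision.
- c1: Player I compares 7, 9, 0, 4 and picks B; Player 2 would get 4.
- c2: Player I compares 4, 2, 0, 9 and picks D; Player 2 would get 3.
- c3: Player I compares 7, 6, 4, 4 and picks A; Player 2 would get 6.
Maximizing over 4, 3, 6, Player 2 chooses c3. Subgame-perfect outcome: (A, c3) with payoffs (7, 6).
Under simultaneous play:
Player I's best replies: c1→B; c2→D; c3→A.
Player 2's best replies: A→c2; B→c3; C→c2; D→c2.
Only (D, c2) has each player best-responding; Nash payoffs (9, 3).
Player I earns 7 sequentially versus 9 at the Nash outcome: worse off.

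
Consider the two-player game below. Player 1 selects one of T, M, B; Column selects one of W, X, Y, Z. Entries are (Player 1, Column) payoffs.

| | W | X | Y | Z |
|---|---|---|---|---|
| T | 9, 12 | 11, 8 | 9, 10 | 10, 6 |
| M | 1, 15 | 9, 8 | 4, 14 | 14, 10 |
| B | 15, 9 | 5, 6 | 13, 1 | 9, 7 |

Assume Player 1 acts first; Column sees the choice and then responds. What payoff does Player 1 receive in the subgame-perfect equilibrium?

Column best-responds to each possible Player 1 move:
- T → Column plays W (best of 12, 8, 10, 6); Player 1 gets 9.
- M → Column plays W (best of 15, 8, 14, 10); Player 1 gets 1.
- B → Column plays W (best of 9, 6, 1, 7); Player 1 gets 15.
Among 9, 1, 15, the best is 15 at B. Subgame-perfect outcome: (B, W) with payoffs (15, 9).

15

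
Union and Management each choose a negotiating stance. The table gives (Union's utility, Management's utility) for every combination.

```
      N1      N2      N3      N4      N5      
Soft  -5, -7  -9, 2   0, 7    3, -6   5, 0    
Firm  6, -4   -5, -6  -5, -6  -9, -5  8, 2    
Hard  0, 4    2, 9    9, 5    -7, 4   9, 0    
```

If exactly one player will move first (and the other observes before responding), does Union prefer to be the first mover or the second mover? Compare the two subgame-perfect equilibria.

If Union leads: Management's best replies are Soft→N3, Firm→N5, Hard→N2; Union's induced payoffs 0, 8, 2; outcome (Firm, N5), payoffs (8, 2).
If Management leads: Union's best replies are N1→Firm, N2→Hard, N3→Hard, N4→Soft, N5→Hard; Management's induced payoffs -4, 9, 5, -6, 0; outcome (Hard, N2), payoffs (2, 9).
Union gets 8 moving first and 2 moving second, so Union prefers to move first.

first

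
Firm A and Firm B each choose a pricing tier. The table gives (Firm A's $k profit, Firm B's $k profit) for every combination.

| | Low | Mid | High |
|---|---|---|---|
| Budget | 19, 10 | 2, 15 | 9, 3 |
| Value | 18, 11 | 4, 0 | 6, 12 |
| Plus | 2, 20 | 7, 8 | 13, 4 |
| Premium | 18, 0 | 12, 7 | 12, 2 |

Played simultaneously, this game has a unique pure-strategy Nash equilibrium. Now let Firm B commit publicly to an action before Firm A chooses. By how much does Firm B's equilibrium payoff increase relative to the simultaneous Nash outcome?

Firm A best-responds to each possible Firm B move:
- Low: BR = Budget, leader payoff 10.
- Mid: BR = Premium, leader payoff 7.
- High: BR = Plus, leader payoff 4.
Among 10, 7, 4, the best is 10 at Low. Subgame-perfect outcome: (Budget, Low) with payoffs (19, 10).
Now find the simultaneous Nash equilibrium.
Firm A's best replies: Low→Budget; Mid→Premium; High→Plus.
Firm B's best replies: Budget→Mid; Value→High; Plus→Low; Premium→Mid.
Only (Premium, Mid) has each player best-responding; Nash payoffs (12, 7).
Firm B's commitment gain: 10 − 7 = 3.

3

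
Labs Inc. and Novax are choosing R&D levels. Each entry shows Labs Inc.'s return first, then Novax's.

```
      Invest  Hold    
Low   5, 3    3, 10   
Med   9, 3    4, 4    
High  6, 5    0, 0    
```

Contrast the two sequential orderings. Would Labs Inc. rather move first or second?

first

If Labs Inc. leads: Novax's best replies are Low→Hold, Med→Hold, High→Invest; Labs Inc.'s induced payoffs 3, 4, 6; outcome (High, Invest), payoffs (6, 5).
If Novax leads: Labs Inc.'s best replies are Invest→Med, Hold→Med; Novax's induced payoffs 3, 4; outcome (Med, Hold), payoffs (4, 4).
Labs Inc. gets 6 moving first and 4 moving second, so Labs Inc. prefers to move first.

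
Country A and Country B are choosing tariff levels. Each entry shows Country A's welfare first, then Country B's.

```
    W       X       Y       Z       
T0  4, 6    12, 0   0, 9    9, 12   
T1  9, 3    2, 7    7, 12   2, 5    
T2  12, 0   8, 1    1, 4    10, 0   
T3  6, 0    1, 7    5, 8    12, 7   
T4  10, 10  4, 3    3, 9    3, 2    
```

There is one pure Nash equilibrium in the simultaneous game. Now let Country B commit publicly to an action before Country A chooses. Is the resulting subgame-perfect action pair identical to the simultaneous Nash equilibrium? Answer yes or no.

Country A best-responds to each possible Country B move:
- W → Country A plays T2 (best of 4, 9, 12, 6, 10); Country B gets 0.
- X → Country A plays T0 (best of 12, 2, 8, 1, 4); Country B gets 0.
- Y → Country A plays T1 (best of 0, 7, 1, 5, 3); Country B gets 12.
- Z → Country A plays T3 (best of 9, 2, 10, 12, 3); Country B gets 7.
Maximizing over 0, 0, 12, 7, Country B chooses Y. Subgame-perfect outcome: (T1, Y) with payoffs (7, 12).
Under simultaneous play:
Country A's best replies: W→T2; X→T0; Y→T1; Z→T3.
Country B's best replies: T0→Z; T1→Y; T2→Y; T3→Y; T4→W.
The unique mutual best reply is (T1, Y), giving (7, 12).
Sequential outcome (T1, Y) coincides with the Nash profile (T1, Y).

yes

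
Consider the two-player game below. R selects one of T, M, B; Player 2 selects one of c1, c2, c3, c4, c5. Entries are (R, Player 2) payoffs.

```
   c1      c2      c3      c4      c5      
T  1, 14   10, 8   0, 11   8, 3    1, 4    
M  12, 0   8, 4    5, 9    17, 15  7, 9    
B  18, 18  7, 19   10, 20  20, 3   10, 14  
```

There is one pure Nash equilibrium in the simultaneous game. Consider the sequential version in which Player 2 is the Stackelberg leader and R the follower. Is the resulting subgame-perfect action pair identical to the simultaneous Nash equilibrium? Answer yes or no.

R best-responds to each possible Player 2 move:
- c1 → R plays B (best of 1, 12, 18); Player 2 gets 18.
- c2 → R plays T (best of 10, 8, 7); Player 2 gets 8.
- c3 → R plays B (best of 0, 5, 10); Player 2 gets 20.
- c4 → R plays B (best of 8, 17, 20); Player 2 gets 3.
- c5 → R plays B (best of 1, 7, 10); Player 2 gets 14.
Player 2's induced payoffs are 18, 8, 20, 3, 14, so Player 2 commits to c3. Subgame-perfect outcome: (B, c3) with payoffs (10, 20).
Under simultaneous play:
R's best replies: c1→B; c2→T; c3→B; c4→B; c5→B.
Player 2's best replies: T→c1; M→c4; B→c3.
Only (B, c3) has each player best-responding; Nash payoffs (10, 20).
Sequential outcome (B, c3) coincides with the Nash profile (B, c3).

yes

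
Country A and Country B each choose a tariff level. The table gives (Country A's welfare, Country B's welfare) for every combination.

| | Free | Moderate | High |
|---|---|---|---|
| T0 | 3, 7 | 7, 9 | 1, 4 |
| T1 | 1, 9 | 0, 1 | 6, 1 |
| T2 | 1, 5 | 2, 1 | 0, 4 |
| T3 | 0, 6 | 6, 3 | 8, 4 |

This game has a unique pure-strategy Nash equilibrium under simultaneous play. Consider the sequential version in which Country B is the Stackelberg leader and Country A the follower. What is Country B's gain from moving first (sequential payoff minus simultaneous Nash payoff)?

Backward induction with Country B moving first.
- Free: BR = T0, leader payoff 7.
- Moderate: BR = T0, leader payoff 9.
- High: BR = T3, leader payoff 4.
Maximizing over 7, 9, 4, Country B chooses Moderate. Subgame-perfect outcome: (T0, Moderate) with payoffs (7, 9).
Now find the simultaneous Nash equilibrium.
Country A's best replies: Free→T0; Moderate→T0; High→T3.
Country B's best replies: T0→Moderate; T1→Free; T2→Free; T3→Free.
The unique mutual best reply is (T0, Moderate), giving (7, 9).
Country B's commitment gain: 9 − 9 = 0.

0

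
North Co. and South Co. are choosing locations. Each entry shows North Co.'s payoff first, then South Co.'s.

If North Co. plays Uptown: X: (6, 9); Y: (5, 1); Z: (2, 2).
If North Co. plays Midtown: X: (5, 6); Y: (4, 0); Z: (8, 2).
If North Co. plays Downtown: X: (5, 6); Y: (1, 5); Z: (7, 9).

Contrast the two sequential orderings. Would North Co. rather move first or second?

first

If North Co. leads: South Co.'s best replies are Uptown→X, Midtown→X, Downtown→Z; North Co.'s induced payoffs 6, 5, 7; outcome (Downtown, Z), payoffs (7, 9).
If South Co. leads: North Co.'s best replies are X→Uptown, Y→Uptown, Z→Midtown; South Co.'s induced payoffs 9, 1, 2; outcome (Uptown, X), payoffs (6, 9).
North Co. gets 7 moving first and 6 moving second, so North Co. prefers to move first.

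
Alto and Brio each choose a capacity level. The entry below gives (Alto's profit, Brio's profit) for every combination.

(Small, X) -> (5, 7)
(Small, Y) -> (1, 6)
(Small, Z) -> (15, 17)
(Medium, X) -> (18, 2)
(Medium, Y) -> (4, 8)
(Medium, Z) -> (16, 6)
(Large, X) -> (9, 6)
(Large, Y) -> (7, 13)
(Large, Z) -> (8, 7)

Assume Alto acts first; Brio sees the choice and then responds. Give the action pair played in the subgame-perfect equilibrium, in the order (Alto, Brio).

(Small, Z)

Work backward from Brio's decision.
- Small: BR = Z, leader payoff 15.
- Medium: BR = Y, leader payoff 4.
- Large: BR = Y, leader payoff 7.
Alto's induced payoffs are 15, 4, 7, so Alto commits to Small. Subgame-perfect outcome: (Small, Z) with payoffs (15, 17).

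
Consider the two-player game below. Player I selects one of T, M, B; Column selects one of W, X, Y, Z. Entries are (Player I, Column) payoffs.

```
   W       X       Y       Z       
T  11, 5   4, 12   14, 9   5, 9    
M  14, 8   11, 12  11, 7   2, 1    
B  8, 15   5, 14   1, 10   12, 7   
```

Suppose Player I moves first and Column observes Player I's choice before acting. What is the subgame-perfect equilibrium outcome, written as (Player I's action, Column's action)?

Work backward from Column's decision.
- T: Column compares 5, 12, 9, 9 and picks X; Player I would get 4.
- M: Column compares 8, 12, 7, 1 and picks X; Player I would get 11.
- B: Column compares 15, 14, 10, 7 and picks W; Player I would get 8.
Player I's induced payoffs are 4, 11, 8, so Player I commits to M. Subgame-perfect outcome: (M, X) with payoffs (11, 12).

(M, X)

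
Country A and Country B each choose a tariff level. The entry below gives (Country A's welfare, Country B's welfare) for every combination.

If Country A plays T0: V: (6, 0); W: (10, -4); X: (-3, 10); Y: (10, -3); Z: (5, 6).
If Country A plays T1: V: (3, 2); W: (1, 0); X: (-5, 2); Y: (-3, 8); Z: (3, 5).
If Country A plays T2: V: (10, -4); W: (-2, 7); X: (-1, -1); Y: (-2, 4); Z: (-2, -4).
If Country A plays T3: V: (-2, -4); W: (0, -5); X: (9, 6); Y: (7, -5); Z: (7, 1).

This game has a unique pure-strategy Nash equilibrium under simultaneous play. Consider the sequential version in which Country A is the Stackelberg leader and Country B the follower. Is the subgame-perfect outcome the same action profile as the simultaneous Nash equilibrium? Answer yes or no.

Country B best-responds to each possible Country A move:
- T0: BR = X, leader payoff -3.
- T1: BR = Y, leader payoff -3.
- T2: BR = W, leader payoff -2.
- T3: BR = X, leader payoff 9.
Maximizing over -3, -3, -2, 9, Country A chooses T3. Subgame-perfect outcome: (T3, X) with payoffs (9, 6).
For the simultaneous game, intersect best replies.
Country A's best replies: V→T2; W→T0; X→T3; Y→T0; Z→T3.
Country B's best replies: T0→X; T1→Y; T2→W; T3→X.
Only (T3, X) has each player best-responding; Nash payoffs (9, 6).
Sequential outcome (T3, X) coincides with the Nash profile (T3, X).

yes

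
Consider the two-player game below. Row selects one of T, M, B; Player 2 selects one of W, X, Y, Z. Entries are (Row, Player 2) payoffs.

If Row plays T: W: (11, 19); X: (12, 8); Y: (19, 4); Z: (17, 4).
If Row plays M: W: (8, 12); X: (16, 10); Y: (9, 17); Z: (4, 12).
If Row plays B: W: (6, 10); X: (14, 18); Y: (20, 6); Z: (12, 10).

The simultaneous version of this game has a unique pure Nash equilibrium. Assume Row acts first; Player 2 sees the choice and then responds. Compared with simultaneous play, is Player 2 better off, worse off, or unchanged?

worse off

Work backward from Player 2's decision.
- T → Player 2 plays W (best of 19, 8, 4, 4); Row gets 11.
- M → Player 2 plays Y (best of 12, 10, 17, 12); Row gets 9.
- B → Player 2 plays X (best of 10, 18, 6, 10); Row gets 14.
Row's induced payoffs are 11, 9, 14, so Row commits to B. Subgame-perfect outcome: (B, X) with payoffs (14, 18).
Under simultaneous play:
Row's best replies: W→T; X→M; Y→B; Z→T.
Player 2's best replies: T→W; M→Y; B→X.
The unique mutual best reply is (T, W), giving (11, 19).
Player 2 earns 18 sequentially versus 19 at the Nash outcome: worse off.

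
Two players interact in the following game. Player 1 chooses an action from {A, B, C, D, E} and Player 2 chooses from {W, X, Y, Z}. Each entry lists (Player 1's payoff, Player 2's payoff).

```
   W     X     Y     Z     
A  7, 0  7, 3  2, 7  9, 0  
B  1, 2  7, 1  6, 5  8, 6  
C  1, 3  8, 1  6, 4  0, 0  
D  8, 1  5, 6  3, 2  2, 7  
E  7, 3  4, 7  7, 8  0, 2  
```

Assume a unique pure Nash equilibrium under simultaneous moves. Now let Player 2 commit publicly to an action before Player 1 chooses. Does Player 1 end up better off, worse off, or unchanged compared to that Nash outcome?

Player 1 best-responds to each possible Player 2 move:
- W → Player 1 plays D (best of 7, 1, 1, 8, 7); Player 2 gets 1.
- X → Player 1 plays C (best of 7, 7, 8, 5, 4); Player 2 gets 1.
- Y → Player 1 plays E (best of 2, 6, 6, 3, 7); Player 2 gets 8.
- Z → Player 1 plays A (best of 9, 8, 0, 2, 0); Player 2 gets 0.
Maximizing over 1, 1, 8, 0, Player 2 chooses Y. Subgame-perfect outcome: (E, Y) with payoffs (7, 8).
For the simultaneous game, intersect best replies.
Player 1's best replies: W→D; X→C; Y→E; Z→A.
Player 2's best replies: A→Y; B→Z; C→Y; D→Z; E→Y.
Only (E, Y) has each player best-responding; Nash payoffs (7, 8).
Player 1 earns 7 sequentially versus 7 at the Nash outcome: unchanged.

unchanged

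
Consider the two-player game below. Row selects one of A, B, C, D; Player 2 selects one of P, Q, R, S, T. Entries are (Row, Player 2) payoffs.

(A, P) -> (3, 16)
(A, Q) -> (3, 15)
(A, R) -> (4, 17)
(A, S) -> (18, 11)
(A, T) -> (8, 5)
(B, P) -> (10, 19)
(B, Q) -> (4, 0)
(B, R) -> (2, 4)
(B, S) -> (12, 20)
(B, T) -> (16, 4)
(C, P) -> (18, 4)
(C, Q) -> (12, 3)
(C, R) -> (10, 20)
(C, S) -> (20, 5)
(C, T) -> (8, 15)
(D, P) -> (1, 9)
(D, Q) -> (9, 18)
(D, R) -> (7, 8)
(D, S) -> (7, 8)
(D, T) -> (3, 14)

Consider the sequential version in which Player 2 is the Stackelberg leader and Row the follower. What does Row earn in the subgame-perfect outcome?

Solve by backward induction (Player 2 leads).
- P: Row compares 3, 10, 18, 1 and picks C; Player 2 would get 4.
- Q: Row compares 3, 4, 12, 9 and picks C; Player 2 would get 3.
- R: Row compares 4, 2, 10, 7 and picks C; Player 2 would get 20.
- S: Row compares 18, 12, 20, 7 and picks C; Player 2 would get 5.
- T: Row compares 8, 16, 8, 3 and picks B; Player 2 would get 4.
Maximizing over 4, 3, 20, 5, 4, Player 2 chooses R. Subgame-perfect outcome: (C, R) with payoffs (10, 20).

10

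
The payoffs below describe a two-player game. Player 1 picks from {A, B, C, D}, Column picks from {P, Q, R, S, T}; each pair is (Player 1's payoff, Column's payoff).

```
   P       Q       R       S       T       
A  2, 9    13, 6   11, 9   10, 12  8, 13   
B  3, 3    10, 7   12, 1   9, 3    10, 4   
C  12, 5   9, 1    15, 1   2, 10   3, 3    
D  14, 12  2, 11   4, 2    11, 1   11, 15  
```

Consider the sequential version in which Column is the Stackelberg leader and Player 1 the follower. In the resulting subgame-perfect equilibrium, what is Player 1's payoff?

Solve by backward induction (Column leads).
- P: Player 1 compares 2, 3, 12, 14 and picks D; Column would get 12.
- Q: Player 1 compares 13, 10, 9, 2 and picks A; Column would get 6.
- R: Player 1 compares 11, 12, 15, 4 and picks C; Column would get 1.
- S: Player 1 compares 10, 9, 2, 11 and picks D; Column would get 1.
- T: Player 1 compares 8, 10, 3, 11 and picks D; Column would get 15.
Among 12, 6, 1, 1, 15, the best is 15 at T. Subgame-perfect outcome: (D, T) with payoffs (11, 15).

11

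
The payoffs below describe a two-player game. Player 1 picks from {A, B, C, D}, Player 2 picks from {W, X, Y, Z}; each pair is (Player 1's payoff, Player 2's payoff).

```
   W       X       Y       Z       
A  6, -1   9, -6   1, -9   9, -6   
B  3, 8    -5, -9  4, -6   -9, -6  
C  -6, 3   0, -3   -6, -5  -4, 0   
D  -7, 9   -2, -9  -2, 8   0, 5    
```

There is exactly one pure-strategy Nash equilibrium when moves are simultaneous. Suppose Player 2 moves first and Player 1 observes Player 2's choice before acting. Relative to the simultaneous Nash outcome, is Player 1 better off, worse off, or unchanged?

Work backward from Player 1's decision.
- W: BR = A, leader payoff -1.
- X: BR = A, leader payoff -6.
- Y: BR = B, leader payoff -6.
- Z: BR = A, leader payoff -6.
Player 2's induced payoffs are -1, -6, -6, -6, so Player 2 commits to W. Subgame-perfect outcome: (A, W) with payoffs (6, -1).
Now find the simultaneous Nash equilibrium.
Player 1's best replies: W→A; X→A; Y→B; Z→A.
Player 2's best replies: A→W; B→W; C→W; D→W.
Only (A, W) has each player best-responding; Nash payoffs (6, -1).
Player 1 earns 6 sequentially versus 6 at the Nash outcome: unchanged.

unchanged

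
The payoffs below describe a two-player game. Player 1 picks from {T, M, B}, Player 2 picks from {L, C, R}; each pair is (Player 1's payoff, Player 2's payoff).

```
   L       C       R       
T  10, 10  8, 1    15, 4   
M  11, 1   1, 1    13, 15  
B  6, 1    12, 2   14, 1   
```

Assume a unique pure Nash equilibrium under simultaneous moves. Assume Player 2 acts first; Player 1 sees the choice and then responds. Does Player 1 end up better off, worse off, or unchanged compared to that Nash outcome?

better off

Player 1 best-responds to each possible Player 2 move:
- L: Player 1 compares 10, 11, 6 and picks M; Player 2 would get 1.
- C: Player 1 compares 8, 1, 12 and picks B; Player 2 would get 2.
- R: Player 1 compares 15, 13, 14 and picks T; Player 2 would get 4.
Player 2's induced payoffs are 1, 2, 4, so Player 2 commits to R. Subgame-perfect outcome: (T, R) with payoffs (15, 4).
Now find the simultaneous Nash equilibrium.
Player 1's best replies: L→M; C→B; R→T.
Player 2's best replies: T→L; M→R; B→C.
The unique mutual best reply is (B, C), giving (12, 2).
Player 1 earns 15 sequentially versus 12 at the Nash outcome: better off.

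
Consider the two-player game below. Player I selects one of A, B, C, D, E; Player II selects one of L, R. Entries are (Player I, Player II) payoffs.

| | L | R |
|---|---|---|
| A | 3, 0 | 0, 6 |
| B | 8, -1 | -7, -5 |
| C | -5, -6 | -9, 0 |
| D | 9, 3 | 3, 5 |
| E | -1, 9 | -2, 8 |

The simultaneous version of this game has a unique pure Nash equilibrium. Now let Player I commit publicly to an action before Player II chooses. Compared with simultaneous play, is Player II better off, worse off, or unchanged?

Solve by backward induction (Player I leads).
- A: Player II compares 0, 6 and picks R; Player I would get 0.
- B: Player II compares -1, -5 and picks L; Player I would get 8.
- C: Player II compares -6, 0 and picks R; Player I would get -9.
- D: Player II compares 3, 5 and picks R; Player I would get 3.
- E: Player II compares 9, 8 and picks L; Player I would get -1.
Player I's induced payoffs are 0, 8, -9, 3, -1, so Player I commits to B. Subgame-perfect outcome: (B, L) with payoffs (8, -1).
For the simultaneous game, intersect best replies.
Player I's best replies: L→D; R→D.
Player II's best replies: A→R; B→L; C→R; D→R; E→L.
Only (D, R) has each player best-responding; Nash payoffs (3, 5).
Player II earns -1 sequentially versus 5 at the Nash outcome: worse off.

worse off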